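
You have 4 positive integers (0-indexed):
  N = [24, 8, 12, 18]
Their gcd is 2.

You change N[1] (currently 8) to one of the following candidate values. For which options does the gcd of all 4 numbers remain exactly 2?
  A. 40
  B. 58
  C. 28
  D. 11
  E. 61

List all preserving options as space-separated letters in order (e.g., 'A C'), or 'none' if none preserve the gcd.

Old gcd = 2; gcd of others (without N[1]) = 6
New gcd for candidate v: gcd(6, v). Preserves old gcd iff gcd(6, v) = 2.
  Option A: v=40, gcd(6,40)=2 -> preserves
  Option B: v=58, gcd(6,58)=2 -> preserves
  Option C: v=28, gcd(6,28)=2 -> preserves
  Option D: v=11, gcd(6,11)=1 -> changes
  Option E: v=61, gcd(6,61)=1 -> changes

Answer: A B C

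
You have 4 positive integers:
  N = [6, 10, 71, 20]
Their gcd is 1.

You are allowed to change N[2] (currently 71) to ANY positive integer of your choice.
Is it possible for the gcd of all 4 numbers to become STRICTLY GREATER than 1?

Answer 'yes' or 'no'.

Current gcd = 1
gcd of all OTHER numbers (without N[2]=71): gcd([6, 10, 20]) = 2
The new gcd after any change is gcd(2, new_value).
This can be at most 2.
Since 2 > old gcd 1, the gcd CAN increase (e.g., set N[2] = 2).

Answer: yes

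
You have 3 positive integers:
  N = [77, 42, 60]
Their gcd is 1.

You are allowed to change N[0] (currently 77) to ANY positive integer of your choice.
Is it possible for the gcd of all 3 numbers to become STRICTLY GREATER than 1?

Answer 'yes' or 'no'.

Current gcd = 1
gcd of all OTHER numbers (without N[0]=77): gcd([42, 60]) = 6
The new gcd after any change is gcd(6, new_value).
This can be at most 6.
Since 6 > old gcd 1, the gcd CAN increase (e.g., set N[0] = 6).

Answer: yes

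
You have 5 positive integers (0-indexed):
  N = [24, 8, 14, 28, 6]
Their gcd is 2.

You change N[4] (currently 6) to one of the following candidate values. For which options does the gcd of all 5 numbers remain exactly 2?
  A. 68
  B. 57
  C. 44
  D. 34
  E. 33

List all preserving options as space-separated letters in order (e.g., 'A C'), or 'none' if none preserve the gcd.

Answer: A C D

Derivation:
Old gcd = 2; gcd of others (without N[4]) = 2
New gcd for candidate v: gcd(2, v). Preserves old gcd iff gcd(2, v) = 2.
  Option A: v=68, gcd(2,68)=2 -> preserves
  Option B: v=57, gcd(2,57)=1 -> changes
  Option C: v=44, gcd(2,44)=2 -> preserves
  Option D: v=34, gcd(2,34)=2 -> preserves
  Option E: v=33, gcd(2,33)=1 -> changes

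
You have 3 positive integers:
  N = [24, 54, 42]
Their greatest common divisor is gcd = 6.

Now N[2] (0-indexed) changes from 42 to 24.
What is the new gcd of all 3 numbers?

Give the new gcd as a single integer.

Answer: 6

Derivation:
Numbers: [24, 54, 42], gcd = 6
Change: index 2, 42 -> 24
gcd of the OTHER numbers (without index 2): gcd([24, 54]) = 6
New gcd = gcd(g_others, new_val) = gcd(6, 24) = 6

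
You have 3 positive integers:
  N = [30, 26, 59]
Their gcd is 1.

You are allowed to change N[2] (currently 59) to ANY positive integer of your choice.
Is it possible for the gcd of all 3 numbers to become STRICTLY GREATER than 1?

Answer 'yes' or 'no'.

Answer: yes

Derivation:
Current gcd = 1
gcd of all OTHER numbers (without N[2]=59): gcd([30, 26]) = 2
The new gcd after any change is gcd(2, new_value).
This can be at most 2.
Since 2 > old gcd 1, the gcd CAN increase (e.g., set N[2] = 2).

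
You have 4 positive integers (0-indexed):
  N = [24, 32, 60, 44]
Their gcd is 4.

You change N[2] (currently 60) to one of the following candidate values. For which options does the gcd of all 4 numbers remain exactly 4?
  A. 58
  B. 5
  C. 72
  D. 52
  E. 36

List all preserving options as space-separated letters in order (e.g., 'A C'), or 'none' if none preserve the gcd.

Answer: C D E

Derivation:
Old gcd = 4; gcd of others (without N[2]) = 4
New gcd for candidate v: gcd(4, v). Preserves old gcd iff gcd(4, v) = 4.
  Option A: v=58, gcd(4,58)=2 -> changes
  Option B: v=5, gcd(4,5)=1 -> changes
  Option C: v=72, gcd(4,72)=4 -> preserves
  Option D: v=52, gcd(4,52)=4 -> preserves
  Option E: v=36, gcd(4,36)=4 -> preserves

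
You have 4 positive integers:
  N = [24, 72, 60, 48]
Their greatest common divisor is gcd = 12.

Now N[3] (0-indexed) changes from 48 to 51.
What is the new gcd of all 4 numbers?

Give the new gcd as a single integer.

Numbers: [24, 72, 60, 48], gcd = 12
Change: index 3, 48 -> 51
gcd of the OTHER numbers (without index 3): gcd([24, 72, 60]) = 12
New gcd = gcd(g_others, new_val) = gcd(12, 51) = 3

Answer: 3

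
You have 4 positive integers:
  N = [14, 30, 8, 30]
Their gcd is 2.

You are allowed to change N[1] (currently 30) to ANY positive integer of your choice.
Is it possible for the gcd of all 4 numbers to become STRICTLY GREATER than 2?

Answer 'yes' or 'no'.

Current gcd = 2
gcd of all OTHER numbers (without N[1]=30): gcd([14, 8, 30]) = 2
The new gcd after any change is gcd(2, new_value).
This can be at most 2.
Since 2 = old gcd 2, the gcd can only stay the same or decrease.

Answer: no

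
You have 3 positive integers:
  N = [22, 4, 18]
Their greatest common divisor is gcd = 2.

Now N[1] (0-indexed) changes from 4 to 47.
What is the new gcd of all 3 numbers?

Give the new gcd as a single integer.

Answer: 1

Derivation:
Numbers: [22, 4, 18], gcd = 2
Change: index 1, 4 -> 47
gcd of the OTHER numbers (without index 1): gcd([22, 18]) = 2
New gcd = gcd(g_others, new_val) = gcd(2, 47) = 1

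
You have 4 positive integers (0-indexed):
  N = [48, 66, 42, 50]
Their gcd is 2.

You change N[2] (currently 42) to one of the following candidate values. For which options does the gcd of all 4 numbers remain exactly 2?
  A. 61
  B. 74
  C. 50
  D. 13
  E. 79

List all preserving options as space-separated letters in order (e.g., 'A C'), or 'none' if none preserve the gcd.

Answer: B C

Derivation:
Old gcd = 2; gcd of others (without N[2]) = 2
New gcd for candidate v: gcd(2, v). Preserves old gcd iff gcd(2, v) = 2.
  Option A: v=61, gcd(2,61)=1 -> changes
  Option B: v=74, gcd(2,74)=2 -> preserves
  Option C: v=50, gcd(2,50)=2 -> preserves
  Option D: v=13, gcd(2,13)=1 -> changes
  Option E: v=79, gcd(2,79)=1 -> changes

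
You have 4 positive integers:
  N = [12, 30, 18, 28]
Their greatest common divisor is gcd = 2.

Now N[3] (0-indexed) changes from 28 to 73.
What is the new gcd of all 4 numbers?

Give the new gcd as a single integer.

Numbers: [12, 30, 18, 28], gcd = 2
Change: index 3, 28 -> 73
gcd of the OTHER numbers (without index 3): gcd([12, 30, 18]) = 6
New gcd = gcd(g_others, new_val) = gcd(6, 73) = 1

Answer: 1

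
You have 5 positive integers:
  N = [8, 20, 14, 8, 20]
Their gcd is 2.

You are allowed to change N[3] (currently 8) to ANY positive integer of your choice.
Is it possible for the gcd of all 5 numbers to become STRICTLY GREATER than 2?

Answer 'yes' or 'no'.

Current gcd = 2
gcd of all OTHER numbers (without N[3]=8): gcd([8, 20, 14, 20]) = 2
The new gcd after any change is gcd(2, new_value).
This can be at most 2.
Since 2 = old gcd 2, the gcd can only stay the same or decrease.

Answer: no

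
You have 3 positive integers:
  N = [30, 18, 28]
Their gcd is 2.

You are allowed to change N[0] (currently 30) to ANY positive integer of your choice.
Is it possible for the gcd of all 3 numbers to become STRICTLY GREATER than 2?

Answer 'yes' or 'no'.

Current gcd = 2
gcd of all OTHER numbers (without N[0]=30): gcd([18, 28]) = 2
The new gcd after any change is gcd(2, new_value).
This can be at most 2.
Since 2 = old gcd 2, the gcd can only stay the same or decrease.

Answer: no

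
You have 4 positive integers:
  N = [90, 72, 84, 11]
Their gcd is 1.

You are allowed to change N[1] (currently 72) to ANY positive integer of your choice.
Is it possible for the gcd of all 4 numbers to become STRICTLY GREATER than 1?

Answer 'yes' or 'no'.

Answer: no

Derivation:
Current gcd = 1
gcd of all OTHER numbers (without N[1]=72): gcd([90, 84, 11]) = 1
The new gcd after any change is gcd(1, new_value).
This can be at most 1.
Since 1 = old gcd 1, the gcd can only stay the same or decrease.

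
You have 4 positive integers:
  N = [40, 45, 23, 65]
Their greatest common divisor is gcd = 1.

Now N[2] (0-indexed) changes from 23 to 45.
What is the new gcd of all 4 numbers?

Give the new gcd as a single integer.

Numbers: [40, 45, 23, 65], gcd = 1
Change: index 2, 23 -> 45
gcd of the OTHER numbers (without index 2): gcd([40, 45, 65]) = 5
New gcd = gcd(g_others, new_val) = gcd(5, 45) = 5

Answer: 5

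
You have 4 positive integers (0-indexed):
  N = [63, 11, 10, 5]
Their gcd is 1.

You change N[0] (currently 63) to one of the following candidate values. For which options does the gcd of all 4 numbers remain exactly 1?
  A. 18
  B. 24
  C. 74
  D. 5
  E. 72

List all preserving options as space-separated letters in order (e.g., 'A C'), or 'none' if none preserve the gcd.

Answer: A B C D E

Derivation:
Old gcd = 1; gcd of others (without N[0]) = 1
New gcd for candidate v: gcd(1, v). Preserves old gcd iff gcd(1, v) = 1.
  Option A: v=18, gcd(1,18)=1 -> preserves
  Option B: v=24, gcd(1,24)=1 -> preserves
  Option C: v=74, gcd(1,74)=1 -> preserves
  Option D: v=5, gcd(1,5)=1 -> preserves
  Option E: v=72, gcd(1,72)=1 -> preserves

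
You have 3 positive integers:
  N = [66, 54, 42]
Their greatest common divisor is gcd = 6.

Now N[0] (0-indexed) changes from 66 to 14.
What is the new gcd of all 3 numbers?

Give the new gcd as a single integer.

Numbers: [66, 54, 42], gcd = 6
Change: index 0, 66 -> 14
gcd of the OTHER numbers (without index 0): gcd([54, 42]) = 6
New gcd = gcd(g_others, new_val) = gcd(6, 14) = 2

Answer: 2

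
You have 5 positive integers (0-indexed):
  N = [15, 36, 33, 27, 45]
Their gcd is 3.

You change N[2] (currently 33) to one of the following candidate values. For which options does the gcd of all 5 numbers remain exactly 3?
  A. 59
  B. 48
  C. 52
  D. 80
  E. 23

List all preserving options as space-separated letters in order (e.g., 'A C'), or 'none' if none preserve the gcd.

Old gcd = 3; gcd of others (without N[2]) = 3
New gcd for candidate v: gcd(3, v). Preserves old gcd iff gcd(3, v) = 3.
  Option A: v=59, gcd(3,59)=1 -> changes
  Option B: v=48, gcd(3,48)=3 -> preserves
  Option C: v=52, gcd(3,52)=1 -> changes
  Option D: v=80, gcd(3,80)=1 -> changes
  Option E: v=23, gcd(3,23)=1 -> changes

Answer: B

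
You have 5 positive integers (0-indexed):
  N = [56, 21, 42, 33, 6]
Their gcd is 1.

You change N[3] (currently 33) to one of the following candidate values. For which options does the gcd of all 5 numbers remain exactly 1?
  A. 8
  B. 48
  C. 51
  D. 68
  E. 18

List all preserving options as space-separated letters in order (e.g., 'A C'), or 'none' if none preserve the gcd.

Old gcd = 1; gcd of others (without N[3]) = 1
New gcd for candidate v: gcd(1, v). Preserves old gcd iff gcd(1, v) = 1.
  Option A: v=8, gcd(1,8)=1 -> preserves
  Option B: v=48, gcd(1,48)=1 -> preserves
  Option C: v=51, gcd(1,51)=1 -> preserves
  Option D: v=68, gcd(1,68)=1 -> preserves
  Option E: v=18, gcd(1,18)=1 -> preserves

Answer: A B C D E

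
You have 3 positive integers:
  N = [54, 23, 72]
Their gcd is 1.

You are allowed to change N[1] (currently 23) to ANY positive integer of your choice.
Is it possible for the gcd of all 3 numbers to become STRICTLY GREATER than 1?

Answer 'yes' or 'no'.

Current gcd = 1
gcd of all OTHER numbers (without N[1]=23): gcd([54, 72]) = 18
The new gcd after any change is gcd(18, new_value).
This can be at most 18.
Since 18 > old gcd 1, the gcd CAN increase (e.g., set N[1] = 18).

Answer: yes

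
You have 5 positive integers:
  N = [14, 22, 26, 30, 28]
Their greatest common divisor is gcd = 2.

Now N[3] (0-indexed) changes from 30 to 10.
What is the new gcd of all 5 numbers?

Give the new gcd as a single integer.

Answer: 2

Derivation:
Numbers: [14, 22, 26, 30, 28], gcd = 2
Change: index 3, 30 -> 10
gcd of the OTHER numbers (without index 3): gcd([14, 22, 26, 28]) = 2
New gcd = gcd(g_others, new_val) = gcd(2, 10) = 2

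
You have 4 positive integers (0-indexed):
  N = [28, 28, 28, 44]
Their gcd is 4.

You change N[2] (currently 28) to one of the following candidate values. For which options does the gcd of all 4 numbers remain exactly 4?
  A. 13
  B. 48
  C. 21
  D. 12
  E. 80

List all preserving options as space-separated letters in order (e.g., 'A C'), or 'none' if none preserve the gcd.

Answer: B D E

Derivation:
Old gcd = 4; gcd of others (without N[2]) = 4
New gcd for candidate v: gcd(4, v). Preserves old gcd iff gcd(4, v) = 4.
  Option A: v=13, gcd(4,13)=1 -> changes
  Option B: v=48, gcd(4,48)=4 -> preserves
  Option C: v=21, gcd(4,21)=1 -> changes
  Option D: v=12, gcd(4,12)=4 -> preserves
  Option E: v=80, gcd(4,80)=4 -> preserves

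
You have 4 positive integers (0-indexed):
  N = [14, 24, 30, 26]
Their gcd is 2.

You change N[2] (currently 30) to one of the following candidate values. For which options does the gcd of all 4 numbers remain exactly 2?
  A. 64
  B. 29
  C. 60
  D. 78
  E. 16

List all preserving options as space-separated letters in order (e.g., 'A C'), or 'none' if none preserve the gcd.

Answer: A C D E

Derivation:
Old gcd = 2; gcd of others (without N[2]) = 2
New gcd for candidate v: gcd(2, v). Preserves old gcd iff gcd(2, v) = 2.
  Option A: v=64, gcd(2,64)=2 -> preserves
  Option B: v=29, gcd(2,29)=1 -> changes
  Option C: v=60, gcd(2,60)=2 -> preserves
  Option D: v=78, gcd(2,78)=2 -> preserves
  Option E: v=16, gcd(2,16)=2 -> preserves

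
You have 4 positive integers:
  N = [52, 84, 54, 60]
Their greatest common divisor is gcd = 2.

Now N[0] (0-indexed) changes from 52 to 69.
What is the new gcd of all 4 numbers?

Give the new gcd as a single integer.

Answer: 3

Derivation:
Numbers: [52, 84, 54, 60], gcd = 2
Change: index 0, 52 -> 69
gcd of the OTHER numbers (without index 0): gcd([84, 54, 60]) = 6
New gcd = gcd(g_others, new_val) = gcd(6, 69) = 3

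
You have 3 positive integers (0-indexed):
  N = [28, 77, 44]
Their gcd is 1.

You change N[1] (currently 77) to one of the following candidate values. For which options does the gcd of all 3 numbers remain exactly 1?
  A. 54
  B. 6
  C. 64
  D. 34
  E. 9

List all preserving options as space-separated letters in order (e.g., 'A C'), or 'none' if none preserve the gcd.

Old gcd = 1; gcd of others (without N[1]) = 4
New gcd for candidate v: gcd(4, v). Preserves old gcd iff gcd(4, v) = 1.
  Option A: v=54, gcd(4,54)=2 -> changes
  Option B: v=6, gcd(4,6)=2 -> changes
  Option C: v=64, gcd(4,64)=4 -> changes
  Option D: v=34, gcd(4,34)=2 -> changes
  Option E: v=9, gcd(4,9)=1 -> preserves

Answer: E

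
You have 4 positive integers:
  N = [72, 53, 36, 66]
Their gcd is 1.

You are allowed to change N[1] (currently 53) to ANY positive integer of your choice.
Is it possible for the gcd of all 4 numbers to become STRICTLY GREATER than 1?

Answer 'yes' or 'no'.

Current gcd = 1
gcd of all OTHER numbers (without N[1]=53): gcd([72, 36, 66]) = 6
The new gcd after any change is gcd(6, new_value).
This can be at most 6.
Since 6 > old gcd 1, the gcd CAN increase (e.g., set N[1] = 6).

Answer: yes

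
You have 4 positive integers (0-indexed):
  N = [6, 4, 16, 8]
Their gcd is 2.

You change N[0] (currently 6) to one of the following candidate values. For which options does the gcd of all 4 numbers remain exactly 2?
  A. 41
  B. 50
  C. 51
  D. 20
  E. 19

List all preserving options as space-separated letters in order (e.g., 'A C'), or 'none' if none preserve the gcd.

Answer: B

Derivation:
Old gcd = 2; gcd of others (without N[0]) = 4
New gcd for candidate v: gcd(4, v). Preserves old gcd iff gcd(4, v) = 2.
  Option A: v=41, gcd(4,41)=1 -> changes
  Option B: v=50, gcd(4,50)=2 -> preserves
  Option C: v=51, gcd(4,51)=1 -> changes
  Option D: v=20, gcd(4,20)=4 -> changes
  Option E: v=19, gcd(4,19)=1 -> changes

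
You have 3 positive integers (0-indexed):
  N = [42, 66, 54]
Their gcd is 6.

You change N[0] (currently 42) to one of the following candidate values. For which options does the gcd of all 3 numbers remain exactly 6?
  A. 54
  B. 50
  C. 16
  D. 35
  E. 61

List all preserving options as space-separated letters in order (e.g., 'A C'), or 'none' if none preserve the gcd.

Answer: A

Derivation:
Old gcd = 6; gcd of others (without N[0]) = 6
New gcd for candidate v: gcd(6, v). Preserves old gcd iff gcd(6, v) = 6.
  Option A: v=54, gcd(6,54)=6 -> preserves
  Option B: v=50, gcd(6,50)=2 -> changes
  Option C: v=16, gcd(6,16)=2 -> changes
  Option D: v=35, gcd(6,35)=1 -> changes
  Option E: v=61, gcd(6,61)=1 -> changes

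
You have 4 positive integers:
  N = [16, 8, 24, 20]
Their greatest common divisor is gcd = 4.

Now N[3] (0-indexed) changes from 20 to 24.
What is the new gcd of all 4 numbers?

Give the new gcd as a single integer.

Answer: 8

Derivation:
Numbers: [16, 8, 24, 20], gcd = 4
Change: index 3, 20 -> 24
gcd of the OTHER numbers (without index 3): gcd([16, 8, 24]) = 8
New gcd = gcd(g_others, new_val) = gcd(8, 24) = 8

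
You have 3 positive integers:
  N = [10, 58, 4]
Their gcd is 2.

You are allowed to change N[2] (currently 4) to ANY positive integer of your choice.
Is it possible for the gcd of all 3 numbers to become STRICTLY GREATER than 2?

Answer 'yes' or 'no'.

Answer: no

Derivation:
Current gcd = 2
gcd of all OTHER numbers (without N[2]=4): gcd([10, 58]) = 2
The new gcd after any change is gcd(2, new_value).
This can be at most 2.
Since 2 = old gcd 2, the gcd can only stay the same or decrease.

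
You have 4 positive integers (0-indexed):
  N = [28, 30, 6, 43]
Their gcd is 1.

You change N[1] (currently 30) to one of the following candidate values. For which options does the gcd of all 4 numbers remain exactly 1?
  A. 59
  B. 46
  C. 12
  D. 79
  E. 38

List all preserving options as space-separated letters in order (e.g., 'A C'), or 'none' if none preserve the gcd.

Answer: A B C D E

Derivation:
Old gcd = 1; gcd of others (without N[1]) = 1
New gcd for candidate v: gcd(1, v). Preserves old gcd iff gcd(1, v) = 1.
  Option A: v=59, gcd(1,59)=1 -> preserves
  Option B: v=46, gcd(1,46)=1 -> preserves
  Option C: v=12, gcd(1,12)=1 -> preserves
  Option D: v=79, gcd(1,79)=1 -> preserves
  Option E: v=38, gcd(1,38)=1 -> preserves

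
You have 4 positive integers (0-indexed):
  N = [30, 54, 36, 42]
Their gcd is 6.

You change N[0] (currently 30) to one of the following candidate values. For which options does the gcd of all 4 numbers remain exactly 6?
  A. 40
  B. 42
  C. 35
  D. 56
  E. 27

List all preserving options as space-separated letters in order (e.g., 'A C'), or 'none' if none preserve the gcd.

Old gcd = 6; gcd of others (without N[0]) = 6
New gcd for candidate v: gcd(6, v). Preserves old gcd iff gcd(6, v) = 6.
  Option A: v=40, gcd(6,40)=2 -> changes
  Option B: v=42, gcd(6,42)=6 -> preserves
  Option C: v=35, gcd(6,35)=1 -> changes
  Option D: v=56, gcd(6,56)=2 -> changes
  Option E: v=27, gcd(6,27)=3 -> changes

Answer: B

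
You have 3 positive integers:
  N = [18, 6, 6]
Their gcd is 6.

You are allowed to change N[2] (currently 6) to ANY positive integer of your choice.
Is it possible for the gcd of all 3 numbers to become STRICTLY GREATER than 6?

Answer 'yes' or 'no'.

Current gcd = 6
gcd of all OTHER numbers (without N[2]=6): gcd([18, 6]) = 6
The new gcd after any change is gcd(6, new_value).
This can be at most 6.
Since 6 = old gcd 6, the gcd can only stay the same or decrease.

Answer: no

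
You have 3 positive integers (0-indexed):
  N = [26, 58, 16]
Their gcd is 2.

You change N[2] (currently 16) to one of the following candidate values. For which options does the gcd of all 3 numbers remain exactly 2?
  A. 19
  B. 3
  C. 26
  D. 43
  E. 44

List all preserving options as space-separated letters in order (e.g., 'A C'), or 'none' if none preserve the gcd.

Old gcd = 2; gcd of others (without N[2]) = 2
New gcd for candidate v: gcd(2, v). Preserves old gcd iff gcd(2, v) = 2.
  Option A: v=19, gcd(2,19)=1 -> changes
  Option B: v=3, gcd(2,3)=1 -> changes
  Option C: v=26, gcd(2,26)=2 -> preserves
  Option D: v=43, gcd(2,43)=1 -> changes
  Option E: v=44, gcd(2,44)=2 -> preserves

Answer: C E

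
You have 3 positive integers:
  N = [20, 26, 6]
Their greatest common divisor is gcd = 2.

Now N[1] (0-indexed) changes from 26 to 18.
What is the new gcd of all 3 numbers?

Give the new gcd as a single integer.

Numbers: [20, 26, 6], gcd = 2
Change: index 1, 26 -> 18
gcd of the OTHER numbers (without index 1): gcd([20, 6]) = 2
New gcd = gcd(g_others, new_val) = gcd(2, 18) = 2

Answer: 2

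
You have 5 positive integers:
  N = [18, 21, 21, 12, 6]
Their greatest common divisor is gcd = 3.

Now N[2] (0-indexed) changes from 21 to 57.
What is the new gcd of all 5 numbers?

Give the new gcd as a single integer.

Numbers: [18, 21, 21, 12, 6], gcd = 3
Change: index 2, 21 -> 57
gcd of the OTHER numbers (without index 2): gcd([18, 21, 12, 6]) = 3
New gcd = gcd(g_others, new_val) = gcd(3, 57) = 3

Answer: 3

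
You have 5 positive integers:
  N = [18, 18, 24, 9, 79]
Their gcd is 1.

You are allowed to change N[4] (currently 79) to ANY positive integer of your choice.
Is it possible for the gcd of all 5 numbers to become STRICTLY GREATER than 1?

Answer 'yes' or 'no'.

Answer: yes

Derivation:
Current gcd = 1
gcd of all OTHER numbers (without N[4]=79): gcd([18, 18, 24, 9]) = 3
The new gcd after any change is gcd(3, new_value).
This can be at most 3.
Since 3 > old gcd 1, the gcd CAN increase (e.g., set N[4] = 3).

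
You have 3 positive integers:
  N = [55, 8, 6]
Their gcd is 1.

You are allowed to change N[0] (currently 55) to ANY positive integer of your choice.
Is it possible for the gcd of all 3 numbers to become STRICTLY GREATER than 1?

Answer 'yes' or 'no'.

Current gcd = 1
gcd of all OTHER numbers (without N[0]=55): gcd([8, 6]) = 2
The new gcd after any change is gcd(2, new_value).
This can be at most 2.
Since 2 > old gcd 1, the gcd CAN increase (e.g., set N[0] = 2).

Answer: yes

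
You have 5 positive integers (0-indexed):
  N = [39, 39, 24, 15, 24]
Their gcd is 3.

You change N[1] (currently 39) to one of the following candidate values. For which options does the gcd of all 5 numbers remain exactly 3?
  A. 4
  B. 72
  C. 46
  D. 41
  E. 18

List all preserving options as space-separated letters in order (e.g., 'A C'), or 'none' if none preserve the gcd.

Old gcd = 3; gcd of others (without N[1]) = 3
New gcd for candidate v: gcd(3, v). Preserves old gcd iff gcd(3, v) = 3.
  Option A: v=4, gcd(3,4)=1 -> changes
  Option B: v=72, gcd(3,72)=3 -> preserves
  Option C: v=46, gcd(3,46)=1 -> changes
  Option D: v=41, gcd(3,41)=1 -> changes
  Option E: v=18, gcd(3,18)=3 -> preserves

Answer: B E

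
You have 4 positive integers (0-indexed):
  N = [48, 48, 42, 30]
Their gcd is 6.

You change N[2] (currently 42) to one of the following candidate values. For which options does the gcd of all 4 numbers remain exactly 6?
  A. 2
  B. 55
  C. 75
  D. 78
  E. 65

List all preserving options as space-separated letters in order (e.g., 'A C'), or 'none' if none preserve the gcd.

Answer: D

Derivation:
Old gcd = 6; gcd of others (without N[2]) = 6
New gcd for candidate v: gcd(6, v). Preserves old gcd iff gcd(6, v) = 6.
  Option A: v=2, gcd(6,2)=2 -> changes
  Option B: v=55, gcd(6,55)=1 -> changes
  Option C: v=75, gcd(6,75)=3 -> changes
  Option D: v=78, gcd(6,78)=6 -> preserves
  Option E: v=65, gcd(6,65)=1 -> changes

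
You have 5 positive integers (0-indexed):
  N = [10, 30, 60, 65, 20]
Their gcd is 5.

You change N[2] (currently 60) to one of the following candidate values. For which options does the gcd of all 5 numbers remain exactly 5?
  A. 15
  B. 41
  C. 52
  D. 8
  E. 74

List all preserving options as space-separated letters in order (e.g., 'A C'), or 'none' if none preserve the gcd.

Old gcd = 5; gcd of others (without N[2]) = 5
New gcd for candidate v: gcd(5, v). Preserves old gcd iff gcd(5, v) = 5.
  Option A: v=15, gcd(5,15)=5 -> preserves
  Option B: v=41, gcd(5,41)=1 -> changes
  Option C: v=52, gcd(5,52)=1 -> changes
  Option D: v=8, gcd(5,8)=1 -> changes
  Option E: v=74, gcd(5,74)=1 -> changes

Answer: A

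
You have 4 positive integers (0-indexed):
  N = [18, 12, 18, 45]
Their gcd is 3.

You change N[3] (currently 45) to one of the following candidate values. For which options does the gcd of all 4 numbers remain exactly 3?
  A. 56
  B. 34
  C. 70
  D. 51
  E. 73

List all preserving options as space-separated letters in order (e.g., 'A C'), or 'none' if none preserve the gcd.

Answer: D

Derivation:
Old gcd = 3; gcd of others (without N[3]) = 6
New gcd for candidate v: gcd(6, v). Preserves old gcd iff gcd(6, v) = 3.
  Option A: v=56, gcd(6,56)=2 -> changes
  Option B: v=34, gcd(6,34)=2 -> changes
  Option C: v=70, gcd(6,70)=2 -> changes
  Option D: v=51, gcd(6,51)=3 -> preserves
  Option E: v=73, gcd(6,73)=1 -> changes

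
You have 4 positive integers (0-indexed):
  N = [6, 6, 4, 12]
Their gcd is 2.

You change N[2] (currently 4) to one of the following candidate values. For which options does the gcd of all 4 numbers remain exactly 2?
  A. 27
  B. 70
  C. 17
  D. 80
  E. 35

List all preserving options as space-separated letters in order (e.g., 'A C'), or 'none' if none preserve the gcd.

Old gcd = 2; gcd of others (without N[2]) = 6
New gcd for candidate v: gcd(6, v). Preserves old gcd iff gcd(6, v) = 2.
  Option A: v=27, gcd(6,27)=3 -> changes
  Option B: v=70, gcd(6,70)=2 -> preserves
  Option C: v=17, gcd(6,17)=1 -> changes
  Option D: v=80, gcd(6,80)=2 -> preserves
  Option E: v=35, gcd(6,35)=1 -> changes

Answer: B D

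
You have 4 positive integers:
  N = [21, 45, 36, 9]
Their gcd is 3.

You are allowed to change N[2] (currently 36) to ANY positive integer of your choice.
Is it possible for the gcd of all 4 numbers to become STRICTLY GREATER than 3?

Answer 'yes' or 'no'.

Answer: no

Derivation:
Current gcd = 3
gcd of all OTHER numbers (without N[2]=36): gcd([21, 45, 9]) = 3
The new gcd after any change is gcd(3, new_value).
This can be at most 3.
Since 3 = old gcd 3, the gcd can only stay the same or decrease.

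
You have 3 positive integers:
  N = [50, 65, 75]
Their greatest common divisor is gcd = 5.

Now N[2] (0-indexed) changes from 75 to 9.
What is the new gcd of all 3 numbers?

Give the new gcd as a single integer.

Numbers: [50, 65, 75], gcd = 5
Change: index 2, 75 -> 9
gcd of the OTHER numbers (without index 2): gcd([50, 65]) = 5
New gcd = gcd(g_others, new_val) = gcd(5, 9) = 1

Answer: 1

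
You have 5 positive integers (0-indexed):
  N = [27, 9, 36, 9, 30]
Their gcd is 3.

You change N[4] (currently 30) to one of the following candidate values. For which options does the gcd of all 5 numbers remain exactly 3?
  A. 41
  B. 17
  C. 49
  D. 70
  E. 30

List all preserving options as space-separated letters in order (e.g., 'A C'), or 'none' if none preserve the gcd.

Answer: E

Derivation:
Old gcd = 3; gcd of others (without N[4]) = 9
New gcd for candidate v: gcd(9, v). Preserves old gcd iff gcd(9, v) = 3.
  Option A: v=41, gcd(9,41)=1 -> changes
  Option B: v=17, gcd(9,17)=1 -> changes
  Option C: v=49, gcd(9,49)=1 -> changes
  Option D: v=70, gcd(9,70)=1 -> changes
  Option E: v=30, gcd(9,30)=3 -> preserves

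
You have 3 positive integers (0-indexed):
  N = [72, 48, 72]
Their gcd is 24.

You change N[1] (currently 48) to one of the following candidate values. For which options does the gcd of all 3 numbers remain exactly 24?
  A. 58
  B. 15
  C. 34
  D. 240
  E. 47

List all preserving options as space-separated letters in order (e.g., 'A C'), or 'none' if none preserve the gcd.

Answer: D

Derivation:
Old gcd = 24; gcd of others (without N[1]) = 72
New gcd for candidate v: gcd(72, v). Preserves old gcd iff gcd(72, v) = 24.
  Option A: v=58, gcd(72,58)=2 -> changes
  Option B: v=15, gcd(72,15)=3 -> changes
  Option C: v=34, gcd(72,34)=2 -> changes
  Option D: v=240, gcd(72,240)=24 -> preserves
  Option E: v=47, gcd(72,47)=1 -> changes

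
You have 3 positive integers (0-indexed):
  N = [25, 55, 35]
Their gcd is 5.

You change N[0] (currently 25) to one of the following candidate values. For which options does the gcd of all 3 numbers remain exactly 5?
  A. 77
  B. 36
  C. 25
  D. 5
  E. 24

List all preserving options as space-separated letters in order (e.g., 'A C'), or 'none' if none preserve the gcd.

Answer: C D

Derivation:
Old gcd = 5; gcd of others (without N[0]) = 5
New gcd for candidate v: gcd(5, v). Preserves old gcd iff gcd(5, v) = 5.
  Option A: v=77, gcd(5,77)=1 -> changes
  Option B: v=36, gcd(5,36)=1 -> changes
  Option C: v=25, gcd(5,25)=5 -> preserves
  Option D: v=5, gcd(5,5)=5 -> preserves
  Option E: v=24, gcd(5,24)=1 -> changes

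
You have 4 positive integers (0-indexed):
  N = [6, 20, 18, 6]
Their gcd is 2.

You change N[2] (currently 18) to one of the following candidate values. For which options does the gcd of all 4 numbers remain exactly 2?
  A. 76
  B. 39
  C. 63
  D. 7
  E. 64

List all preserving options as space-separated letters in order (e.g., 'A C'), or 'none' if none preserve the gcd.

Old gcd = 2; gcd of others (without N[2]) = 2
New gcd for candidate v: gcd(2, v). Preserves old gcd iff gcd(2, v) = 2.
  Option A: v=76, gcd(2,76)=2 -> preserves
  Option B: v=39, gcd(2,39)=1 -> changes
  Option C: v=63, gcd(2,63)=1 -> changes
  Option D: v=7, gcd(2,7)=1 -> changes
  Option E: v=64, gcd(2,64)=2 -> preserves

Answer: A E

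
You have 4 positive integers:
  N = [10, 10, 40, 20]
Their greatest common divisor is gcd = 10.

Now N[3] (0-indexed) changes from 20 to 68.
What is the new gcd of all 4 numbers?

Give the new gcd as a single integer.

Answer: 2

Derivation:
Numbers: [10, 10, 40, 20], gcd = 10
Change: index 3, 20 -> 68
gcd of the OTHER numbers (without index 3): gcd([10, 10, 40]) = 10
New gcd = gcd(g_others, new_val) = gcd(10, 68) = 2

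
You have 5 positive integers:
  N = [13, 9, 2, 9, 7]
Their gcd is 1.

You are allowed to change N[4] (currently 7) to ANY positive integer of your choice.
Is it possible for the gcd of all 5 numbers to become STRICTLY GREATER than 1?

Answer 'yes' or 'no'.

Answer: no

Derivation:
Current gcd = 1
gcd of all OTHER numbers (without N[4]=7): gcd([13, 9, 2, 9]) = 1
The new gcd after any change is gcd(1, new_value).
This can be at most 1.
Since 1 = old gcd 1, the gcd can only stay the same or decrease.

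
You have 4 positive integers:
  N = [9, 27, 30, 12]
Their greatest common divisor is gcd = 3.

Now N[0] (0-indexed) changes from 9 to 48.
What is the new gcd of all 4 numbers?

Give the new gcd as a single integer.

Answer: 3

Derivation:
Numbers: [9, 27, 30, 12], gcd = 3
Change: index 0, 9 -> 48
gcd of the OTHER numbers (without index 0): gcd([27, 30, 12]) = 3
New gcd = gcd(g_others, new_val) = gcd(3, 48) = 3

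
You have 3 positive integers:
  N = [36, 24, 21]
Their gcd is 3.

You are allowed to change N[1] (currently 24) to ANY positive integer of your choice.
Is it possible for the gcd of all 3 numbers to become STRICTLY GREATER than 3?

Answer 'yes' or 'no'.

Answer: no

Derivation:
Current gcd = 3
gcd of all OTHER numbers (without N[1]=24): gcd([36, 21]) = 3
The new gcd after any change is gcd(3, new_value).
This can be at most 3.
Since 3 = old gcd 3, the gcd can only stay the same or decrease.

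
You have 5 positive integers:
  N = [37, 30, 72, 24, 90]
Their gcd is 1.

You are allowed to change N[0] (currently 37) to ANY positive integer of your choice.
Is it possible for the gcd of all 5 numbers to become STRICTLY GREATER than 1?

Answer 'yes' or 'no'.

Answer: yes

Derivation:
Current gcd = 1
gcd of all OTHER numbers (without N[0]=37): gcd([30, 72, 24, 90]) = 6
The new gcd after any change is gcd(6, new_value).
This can be at most 6.
Since 6 > old gcd 1, the gcd CAN increase (e.g., set N[0] = 6).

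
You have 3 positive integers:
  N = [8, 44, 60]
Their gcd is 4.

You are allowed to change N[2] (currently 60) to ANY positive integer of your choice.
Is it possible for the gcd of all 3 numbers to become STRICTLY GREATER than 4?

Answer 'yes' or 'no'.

Answer: no

Derivation:
Current gcd = 4
gcd of all OTHER numbers (without N[2]=60): gcd([8, 44]) = 4
The new gcd after any change is gcd(4, new_value).
This can be at most 4.
Since 4 = old gcd 4, the gcd can only stay the same or decrease.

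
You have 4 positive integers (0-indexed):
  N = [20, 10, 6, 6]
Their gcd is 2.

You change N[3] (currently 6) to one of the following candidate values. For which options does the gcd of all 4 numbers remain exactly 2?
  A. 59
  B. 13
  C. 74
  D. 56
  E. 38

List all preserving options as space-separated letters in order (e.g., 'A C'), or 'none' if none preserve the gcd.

Answer: C D E

Derivation:
Old gcd = 2; gcd of others (without N[3]) = 2
New gcd for candidate v: gcd(2, v). Preserves old gcd iff gcd(2, v) = 2.
  Option A: v=59, gcd(2,59)=1 -> changes
  Option B: v=13, gcd(2,13)=1 -> changes
  Option C: v=74, gcd(2,74)=2 -> preserves
  Option D: v=56, gcd(2,56)=2 -> preserves
  Option E: v=38, gcd(2,38)=2 -> preserves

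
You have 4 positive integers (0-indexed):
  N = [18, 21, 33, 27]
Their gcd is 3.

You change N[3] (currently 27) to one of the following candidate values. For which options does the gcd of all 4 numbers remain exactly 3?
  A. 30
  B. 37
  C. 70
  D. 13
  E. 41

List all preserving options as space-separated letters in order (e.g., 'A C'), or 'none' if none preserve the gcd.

Old gcd = 3; gcd of others (without N[3]) = 3
New gcd for candidate v: gcd(3, v). Preserves old gcd iff gcd(3, v) = 3.
  Option A: v=30, gcd(3,30)=3 -> preserves
  Option B: v=37, gcd(3,37)=1 -> changes
  Option C: v=70, gcd(3,70)=1 -> changes
  Option D: v=13, gcd(3,13)=1 -> changes
  Option E: v=41, gcd(3,41)=1 -> changes

Answer: A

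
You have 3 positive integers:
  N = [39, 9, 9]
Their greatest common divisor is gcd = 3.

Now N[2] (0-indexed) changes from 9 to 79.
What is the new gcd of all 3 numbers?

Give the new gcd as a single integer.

Numbers: [39, 9, 9], gcd = 3
Change: index 2, 9 -> 79
gcd of the OTHER numbers (without index 2): gcd([39, 9]) = 3
New gcd = gcd(g_others, new_val) = gcd(3, 79) = 1

Answer: 1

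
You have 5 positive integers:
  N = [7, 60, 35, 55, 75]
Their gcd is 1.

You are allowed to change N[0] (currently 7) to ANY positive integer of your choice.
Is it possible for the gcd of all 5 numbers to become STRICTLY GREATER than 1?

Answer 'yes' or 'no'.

Current gcd = 1
gcd of all OTHER numbers (without N[0]=7): gcd([60, 35, 55, 75]) = 5
The new gcd after any change is gcd(5, new_value).
This can be at most 5.
Since 5 > old gcd 1, the gcd CAN increase (e.g., set N[0] = 5).

Answer: yes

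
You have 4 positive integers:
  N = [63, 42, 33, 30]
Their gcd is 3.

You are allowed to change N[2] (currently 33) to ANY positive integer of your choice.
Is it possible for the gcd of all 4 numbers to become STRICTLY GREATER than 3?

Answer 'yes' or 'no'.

Current gcd = 3
gcd of all OTHER numbers (without N[2]=33): gcd([63, 42, 30]) = 3
The new gcd after any change is gcd(3, new_value).
This can be at most 3.
Since 3 = old gcd 3, the gcd can only stay the same or decrease.

Answer: no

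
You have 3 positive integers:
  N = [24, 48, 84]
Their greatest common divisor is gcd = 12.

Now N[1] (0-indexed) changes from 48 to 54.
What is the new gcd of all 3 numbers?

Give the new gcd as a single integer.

Numbers: [24, 48, 84], gcd = 12
Change: index 1, 48 -> 54
gcd of the OTHER numbers (without index 1): gcd([24, 84]) = 12
New gcd = gcd(g_others, new_val) = gcd(12, 54) = 6

Answer: 6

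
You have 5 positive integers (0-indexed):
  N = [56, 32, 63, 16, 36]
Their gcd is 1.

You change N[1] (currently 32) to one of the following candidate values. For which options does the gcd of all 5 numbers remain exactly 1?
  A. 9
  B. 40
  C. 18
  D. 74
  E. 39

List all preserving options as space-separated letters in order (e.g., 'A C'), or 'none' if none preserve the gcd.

Old gcd = 1; gcd of others (without N[1]) = 1
New gcd for candidate v: gcd(1, v). Preserves old gcd iff gcd(1, v) = 1.
  Option A: v=9, gcd(1,9)=1 -> preserves
  Option B: v=40, gcd(1,40)=1 -> preserves
  Option C: v=18, gcd(1,18)=1 -> preserves
  Option D: v=74, gcd(1,74)=1 -> preserves
  Option E: v=39, gcd(1,39)=1 -> preserves

Answer: A B C D E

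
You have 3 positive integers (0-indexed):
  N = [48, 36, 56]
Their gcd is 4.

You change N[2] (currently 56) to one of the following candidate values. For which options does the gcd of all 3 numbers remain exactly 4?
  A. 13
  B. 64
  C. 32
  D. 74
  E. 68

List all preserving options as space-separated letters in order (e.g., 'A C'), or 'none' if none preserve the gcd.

Answer: B C E

Derivation:
Old gcd = 4; gcd of others (without N[2]) = 12
New gcd for candidate v: gcd(12, v). Preserves old gcd iff gcd(12, v) = 4.
  Option A: v=13, gcd(12,13)=1 -> changes
  Option B: v=64, gcd(12,64)=4 -> preserves
  Option C: v=32, gcd(12,32)=4 -> preserves
  Option D: v=74, gcd(12,74)=2 -> changes
  Option E: v=68, gcd(12,68)=4 -> preserves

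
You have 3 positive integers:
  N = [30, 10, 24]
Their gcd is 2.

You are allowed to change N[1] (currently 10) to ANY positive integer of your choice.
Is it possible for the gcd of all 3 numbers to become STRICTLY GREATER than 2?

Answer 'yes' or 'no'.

Current gcd = 2
gcd of all OTHER numbers (without N[1]=10): gcd([30, 24]) = 6
The new gcd after any change is gcd(6, new_value).
This can be at most 6.
Since 6 > old gcd 2, the gcd CAN increase (e.g., set N[1] = 6).

Answer: yes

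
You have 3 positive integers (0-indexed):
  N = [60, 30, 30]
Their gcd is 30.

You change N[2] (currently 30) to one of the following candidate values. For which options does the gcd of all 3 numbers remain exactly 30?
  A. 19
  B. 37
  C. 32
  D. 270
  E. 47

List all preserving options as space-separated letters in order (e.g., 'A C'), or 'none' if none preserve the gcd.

Answer: D

Derivation:
Old gcd = 30; gcd of others (without N[2]) = 30
New gcd for candidate v: gcd(30, v). Preserves old gcd iff gcd(30, v) = 30.
  Option A: v=19, gcd(30,19)=1 -> changes
  Option B: v=37, gcd(30,37)=1 -> changes
  Option C: v=32, gcd(30,32)=2 -> changes
  Option D: v=270, gcd(30,270)=30 -> preserves
  Option E: v=47, gcd(30,47)=1 -> changes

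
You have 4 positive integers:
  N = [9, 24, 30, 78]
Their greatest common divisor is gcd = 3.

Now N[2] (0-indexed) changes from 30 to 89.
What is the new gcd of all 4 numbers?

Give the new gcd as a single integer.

Answer: 1

Derivation:
Numbers: [9, 24, 30, 78], gcd = 3
Change: index 2, 30 -> 89
gcd of the OTHER numbers (without index 2): gcd([9, 24, 78]) = 3
New gcd = gcd(g_others, new_val) = gcd(3, 89) = 1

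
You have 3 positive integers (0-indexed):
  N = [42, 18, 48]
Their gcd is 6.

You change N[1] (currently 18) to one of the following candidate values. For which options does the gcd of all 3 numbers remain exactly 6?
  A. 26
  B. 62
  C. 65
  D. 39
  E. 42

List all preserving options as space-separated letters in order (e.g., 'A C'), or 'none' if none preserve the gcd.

Answer: E

Derivation:
Old gcd = 6; gcd of others (without N[1]) = 6
New gcd for candidate v: gcd(6, v). Preserves old gcd iff gcd(6, v) = 6.
  Option A: v=26, gcd(6,26)=2 -> changes
  Option B: v=62, gcd(6,62)=2 -> changes
  Option C: v=65, gcd(6,65)=1 -> changes
  Option D: v=39, gcd(6,39)=3 -> changes
  Option E: v=42, gcd(6,42)=6 -> preserves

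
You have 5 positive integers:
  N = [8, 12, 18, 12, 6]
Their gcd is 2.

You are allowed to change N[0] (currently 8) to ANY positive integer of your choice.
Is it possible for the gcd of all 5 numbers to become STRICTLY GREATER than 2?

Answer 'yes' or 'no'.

Answer: yes

Derivation:
Current gcd = 2
gcd of all OTHER numbers (without N[0]=8): gcd([12, 18, 12, 6]) = 6
The new gcd after any change is gcd(6, new_value).
This can be at most 6.
Since 6 > old gcd 2, the gcd CAN increase (e.g., set N[0] = 6).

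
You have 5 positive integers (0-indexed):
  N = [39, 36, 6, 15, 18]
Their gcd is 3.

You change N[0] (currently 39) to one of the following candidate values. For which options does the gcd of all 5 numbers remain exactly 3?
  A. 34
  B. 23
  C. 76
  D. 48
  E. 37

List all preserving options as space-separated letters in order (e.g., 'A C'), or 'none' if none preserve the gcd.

Old gcd = 3; gcd of others (without N[0]) = 3
New gcd for candidate v: gcd(3, v). Preserves old gcd iff gcd(3, v) = 3.
  Option A: v=34, gcd(3,34)=1 -> changes
  Option B: v=23, gcd(3,23)=1 -> changes
  Option C: v=76, gcd(3,76)=1 -> changes
  Option D: v=48, gcd(3,48)=3 -> preserves
  Option E: v=37, gcd(3,37)=1 -> changes

Answer: D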